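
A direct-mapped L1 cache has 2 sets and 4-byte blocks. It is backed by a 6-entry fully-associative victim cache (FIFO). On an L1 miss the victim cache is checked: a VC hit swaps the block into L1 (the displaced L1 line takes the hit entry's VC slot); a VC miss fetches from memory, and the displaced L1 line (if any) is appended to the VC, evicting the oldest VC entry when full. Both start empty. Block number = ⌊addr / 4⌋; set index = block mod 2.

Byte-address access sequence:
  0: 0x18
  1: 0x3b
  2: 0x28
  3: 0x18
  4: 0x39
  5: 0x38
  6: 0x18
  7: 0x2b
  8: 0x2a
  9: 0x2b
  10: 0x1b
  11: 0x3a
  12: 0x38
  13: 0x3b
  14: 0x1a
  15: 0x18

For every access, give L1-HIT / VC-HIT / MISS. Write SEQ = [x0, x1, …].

SEQ = [MISS, MISS, MISS, VC-HIT, VC-HIT, L1-HIT, VC-HIT, VC-HIT, L1-HIT, L1-HIT, VC-HIT, VC-HIT, L1-HIT, L1-HIT, VC-HIT, L1-HIT]

  [0] addr=0x18 blk=6 s=0: MISS | VC []
  [1] addr=0x3b blk=14 s=0: MISS | VC [6]
  [2] addr=0x28 blk=10 s=0: MISS | VC [6, 14]
  [3] addr=0x18 blk=6 s=0: VC-HIT | VC [10, 14]
  [4] addr=0x39 blk=14 s=0: VC-HIT | VC [10, 6]
  [5] addr=0x38 blk=14 s=0: L1-HIT | VC [10, 6]
  [6] addr=0x18 blk=6 s=0: VC-HIT | VC [10, 14]
  [7] addr=0x2b blk=10 s=0: VC-HIT | VC [6, 14]
  [8] addr=0x2a blk=10 s=0: L1-HIT | VC [6, 14]
  [9] addr=0x2b blk=10 s=0: L1-HIT | VC [6, 14]
  [10] addr=0x1b blk=6 s=0: VC-HIT | VC [10, 14]
  [11] addr=0x3a blk=14 s=0: VC-HIT | VC [10, 6]
  [12] addr=0x38 blk=14 s=0: L1-HIT | VC [10, 6]
  [13] addr=0x3b blk=14 s=0: L1-HIT | VC [10, 6]
  [14] addr=0x1a blk=6 s=0: VC-HIT | VC [10, 14]
  [15] addr=0x18 blk=6 s=0: L1-HIT | VC [10, 14]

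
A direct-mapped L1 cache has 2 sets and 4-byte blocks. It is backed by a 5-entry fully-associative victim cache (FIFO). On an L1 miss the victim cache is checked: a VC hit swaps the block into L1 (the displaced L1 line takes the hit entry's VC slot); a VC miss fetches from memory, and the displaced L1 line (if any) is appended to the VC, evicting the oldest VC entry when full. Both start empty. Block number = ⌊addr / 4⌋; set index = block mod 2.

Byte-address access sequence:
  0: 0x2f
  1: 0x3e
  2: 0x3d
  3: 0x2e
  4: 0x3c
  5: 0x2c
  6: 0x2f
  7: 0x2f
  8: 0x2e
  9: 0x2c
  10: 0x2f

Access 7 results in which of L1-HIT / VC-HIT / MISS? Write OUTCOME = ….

OUTCOME = L1-HIT

0: 0x2f (blk 11, set 1) → MISS  vc=[]
1: 0x3e (blk 15, set 1) → MISS  vc=[11]
2: 0x3d (blk 15, set 1) → L1-HIT  vc=[11]
3: 0x2e (blk 11, set 1) → VC-HIT  vc=[15]
4: 0x3c (blk 15, set 1) → VC-HIT  vc=[11]
5: 0x2c (blk 11, set 1) → VC-HIT  vc=[15]
6: 0x2f (blk 11, set 1) → L1-HIT  vc=[15]
7: 0x2f (blk 11, set 1) → L1-HIT  vc=[15]
8: 0x2e (blk 11, set 1) → L1-HIT  vc=[15]
9: 0x2c (blk 11, set 1) → L1-HIT  vc=[15]
10: 0x2f (blk 11, set 1) → L1-HIT  vc=[15]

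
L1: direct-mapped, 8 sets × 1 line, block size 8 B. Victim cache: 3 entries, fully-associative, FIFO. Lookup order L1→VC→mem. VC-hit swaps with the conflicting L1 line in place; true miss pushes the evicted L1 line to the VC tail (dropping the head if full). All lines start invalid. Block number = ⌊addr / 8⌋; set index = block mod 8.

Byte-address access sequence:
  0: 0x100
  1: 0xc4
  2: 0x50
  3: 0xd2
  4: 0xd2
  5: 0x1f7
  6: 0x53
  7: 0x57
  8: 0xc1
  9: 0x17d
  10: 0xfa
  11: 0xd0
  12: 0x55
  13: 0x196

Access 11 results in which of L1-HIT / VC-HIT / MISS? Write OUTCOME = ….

OUTCOME = VC-HIT

  [0] addr=0x100 blk=32 s=0: MISS | VC []
  [1] addr=0xc4 blk=24 s=0: MISS | VC [32]
  [2] addr=0x50 blk=10 s=2: MISS | VC [32]
  [3] addr=0xd2 blk=26 s=2: MISS | VC [32, 10]
  [4] addr=0xd2 blk=26 s=2: L1-HIT | VC [32, 10]
  [5] addr=0x1f7 blk=62 s=6: MISS | VC [32, 10]
  [6] addr=0x53 blk=10 s=2: VC-HIT | VC [32, 26]
  [7] addr=0x57 blk=10 s=2: L1-HIT | VC [32, 26]
  [8] addr=0xc1 blk=24 s=0: L1-HIT | VC [32, 26]
  [9] addr=0x17d blk=47 s=7: MISS | VC [32, 26]
  [10] addr=0xfa blk=31 s=7: MISS | VC [32, 26, 47]
  [11] addr=0xd0 blk=26 s=2: VC-HIT | VC [32, 10, 47]
  [12] addr=0x55 blk=10 s=2: VC-HIT | VC [32, 26, 47]
  [13] addr=0x196 blk=50 s=2: MISS | VC [26, 47, 10]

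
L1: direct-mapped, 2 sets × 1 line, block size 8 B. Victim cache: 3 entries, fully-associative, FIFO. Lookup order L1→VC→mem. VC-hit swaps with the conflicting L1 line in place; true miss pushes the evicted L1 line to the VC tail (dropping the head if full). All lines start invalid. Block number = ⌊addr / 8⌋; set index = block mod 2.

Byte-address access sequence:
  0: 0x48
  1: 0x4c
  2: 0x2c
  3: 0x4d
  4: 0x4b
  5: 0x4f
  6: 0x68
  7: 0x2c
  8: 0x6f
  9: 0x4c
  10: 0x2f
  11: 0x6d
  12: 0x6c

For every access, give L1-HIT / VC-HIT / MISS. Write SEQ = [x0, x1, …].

SEQ = [MISS, L1-HIT, MISS, VC-HIT, L1-HIT, L1-HIT, MISS, VC-HIT, VC-HIT, VC-HIT, VC-HIT, VC-HIT, L1-HIT]

0: 0x48 (blk 9, set 1) → MISS  vc=[]
1: 0x4c (blk 9, set 1) → L1-HIT  vc=[]
2: 0x2c (blk 5, set 1) → MISS  vc=[9]
3: 0x4d (blk 9, set 1) → VC-HIT  vc=[5]
4: 0x4b (blk 9, set 1) → L1-HIT  vc=[5]
5: 0x4f (blk 9, set 1) → L1-HIT  vc=[5]
6: 0x68 (blk 13, set 1) → MISS  vc=[5, 9]
7: 0x2c (blk 5, set 1) → VC-HIT  vc=[13, 9]
8: 0x6f (blk 13, set 1) → VC-HIT  vc=[5, 9]
9: 0x4c (blk 9, set 1) → VC-HIT  vc=[5, 13]
10: 0x2f (blk 5, set 1) → VC-HIT  vc=[9, 13]
11: 0x6d (blk 13, set 1) → VC-HIT  vc=[9, 5]
12: 0x6c (blk 13, set 1) → L1-HIT  vc=[9, 5]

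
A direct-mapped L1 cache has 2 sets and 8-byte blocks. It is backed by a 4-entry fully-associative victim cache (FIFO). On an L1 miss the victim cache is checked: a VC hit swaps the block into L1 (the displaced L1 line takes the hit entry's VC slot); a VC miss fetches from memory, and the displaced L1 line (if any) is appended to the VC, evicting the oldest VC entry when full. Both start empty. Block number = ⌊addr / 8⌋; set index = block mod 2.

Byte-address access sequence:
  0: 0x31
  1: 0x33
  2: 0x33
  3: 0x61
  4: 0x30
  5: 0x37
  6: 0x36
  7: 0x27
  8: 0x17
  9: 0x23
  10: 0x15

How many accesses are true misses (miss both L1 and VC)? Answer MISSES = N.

#0 0x31→b6/s0 MISS; vc=[]
#1 0x33→b6/s0 L1-HIT; vc=[]
#2 0x33→b6/s0 L1-HIT; vc=[]
#3 0x61→b12/s0 MISS; vc=[6]
#4 0x30→b6/s0 VC-HIT; vc=[12]
#5 0x37→b6/s0 L1-HIT; vc=[12]
#6 0x36→b6/s0 L1-HIT; vc=[12]
#7 0x27→b4/s0 MISS; vc=[12,6]
#8 0x17→b2/s0 MISS; vc=[12,6,4]
#9 0x23→b4/s0 VC-HIT; vc=[12,6,2]
#10 0x15→b2/s0 VC-HIT; vc=[12,6,4]

MISSES = 4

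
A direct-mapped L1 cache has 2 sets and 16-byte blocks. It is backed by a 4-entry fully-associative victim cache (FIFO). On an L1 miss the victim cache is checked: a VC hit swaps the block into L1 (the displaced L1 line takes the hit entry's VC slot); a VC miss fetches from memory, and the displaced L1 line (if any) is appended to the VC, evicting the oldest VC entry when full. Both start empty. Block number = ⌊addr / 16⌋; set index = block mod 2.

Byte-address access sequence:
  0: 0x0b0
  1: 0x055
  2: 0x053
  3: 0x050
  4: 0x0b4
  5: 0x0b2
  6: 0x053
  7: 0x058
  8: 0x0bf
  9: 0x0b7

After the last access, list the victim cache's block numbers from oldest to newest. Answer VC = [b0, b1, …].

VC = [5]

  [0] addr=0xb0 blk=11 s=1: MISS | VC []
  [1] addr=0x55 blk=5 s=1: MISS | VC [11]
  [2] addr=0x53 blk=5 s=1: L1-HIT | VC [11]
  [3] addr=0x50 blk=5 s=1: L1-HIT | VC [11]
  [4] addr=0xb4 blk=11 s=1: VC-HIT | VC [5]
  [5] addr=0xb2 blk=11 s=1: L1-HIT | VC [5]
  [6] addr=0x53 blk=5 s=1: VC-HIT | VC [11]
  [7] addr=0x58 blk=5 s=1: L1-HIT | VC [11]
  [8] addr=0xbf blk=11 s=1: VC-HIT | VC [5]
  [9] addr=0xb7 blk=11 s=1: L1-HIT | VC [5]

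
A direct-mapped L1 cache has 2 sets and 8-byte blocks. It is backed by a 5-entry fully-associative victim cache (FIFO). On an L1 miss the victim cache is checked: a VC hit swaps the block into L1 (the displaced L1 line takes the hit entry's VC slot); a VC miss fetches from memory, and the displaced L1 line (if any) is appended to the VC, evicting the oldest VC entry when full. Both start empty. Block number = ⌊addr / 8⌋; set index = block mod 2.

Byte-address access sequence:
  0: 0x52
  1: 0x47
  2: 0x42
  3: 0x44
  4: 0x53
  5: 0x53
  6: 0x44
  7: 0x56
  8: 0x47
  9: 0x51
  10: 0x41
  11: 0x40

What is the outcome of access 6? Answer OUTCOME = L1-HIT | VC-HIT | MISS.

OUTCOME = VC-HIT

  [0] addr=0x52 blk=10 s=0: MISS | VC []
  [1] addr=0x47 blk=8 s=0: MISS | VC [10]
  [2] addr=0x42 blk=8 s=0: L1-HIT | VC [10]
  [3] addr=0x44 blk=8 s=0: L1-HIT | VC [10]
  [4] addr=0x53 blk=10 s=0: VC-HIT | VC [8]
  [5] addr=0x53 blk=10 s=0: L1-HIT | VC [8]
  [6] addr=0x44 blk=8 s=0: VC-HIT | VC [10]
  [7] addr=0x56 blk=10 s=0: VC-HIT | VC [8]
  [8] addr=0x47 blk=8 s=0: VC-HIT | VC [10]
  [9] addr=0x51 blk=10 s=0: VC-HIT | VC [8]
  [10] addr=0x41 blk=8 s=0: VC-HIT | VC [10]
  [11] addr=0x40 blk=8 s=0: L1-HIT | VC [10]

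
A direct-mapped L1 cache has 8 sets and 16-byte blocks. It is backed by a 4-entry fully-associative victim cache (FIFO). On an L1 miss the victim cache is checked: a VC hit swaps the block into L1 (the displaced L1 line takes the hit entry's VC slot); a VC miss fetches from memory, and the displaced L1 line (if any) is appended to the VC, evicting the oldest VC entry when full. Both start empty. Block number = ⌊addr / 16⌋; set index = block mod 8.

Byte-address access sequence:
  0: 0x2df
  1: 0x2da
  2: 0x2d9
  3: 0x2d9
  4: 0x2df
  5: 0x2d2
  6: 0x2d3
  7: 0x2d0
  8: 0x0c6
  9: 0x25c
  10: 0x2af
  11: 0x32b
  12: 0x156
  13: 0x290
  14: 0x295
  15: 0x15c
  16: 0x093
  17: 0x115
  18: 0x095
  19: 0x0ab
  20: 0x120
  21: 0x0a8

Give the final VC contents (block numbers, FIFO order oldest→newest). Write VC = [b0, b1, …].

0: 0x2df (blk 45, set 5) → MISS  vc=[]
1: 0x2da (blk 45, set 5) → L1-HIT  vc=[]
2: 0x2d9 (blk 45, set 5) → L1-HIT  vc=[]
3: 0x2d9 (blk 45, set 5) → L1-HIT  vc=[]
4: 0x2df (blk 45, set 5) → L1-HIT  vc=[]
5: 0x2d2 (blk 45, set 5) → L1-HIT  vc=[]
6: 0x2d3 (blk 45, set 5) → L1-HIT  vc=[]
7: 0x2d0 (blk 45, set 5) → L1-HIT  vc=[]
8: 0xc6 (blk 12, set 4) → MISS  vc=[]
9: 0x25c (blk 37, set 5) → MISS  vc=[45]
10: 0x2af (blk 42, set 2) → MISS  vc=[45]
11: 0x32b (blk 50, set 2) → MISS  vc=[45, 42]
12: 0x156 (blk 21, set 5) → MISS  vc=[45, 42, 37]
13: 0x290 (blk 41, set 1) → MISS  vc=[45, 42, 37]
14: 0x295 (blk 41, set 1) → L1-HIT  vc=[45, 42, 37]
15: 0x15c (blk 21, set 5) → L1-HIT  vc=[45, 42, 37]
16: 0x93 (blk 9, set 1) → MISS  vc=[45, 42, 37, 41]
17: 0x115 (blk 17, set 1) → MISS  vc=[42, 37, 41, 9]
18: 0x95 (blk 9, set 1) → VC-HIT  vc=[42, 37, 41, 17]
19: 0xab (blk 10, set 2) → MISS  vc=[37, 41, 17, 50]
20: 0x120 (blk 18, set 2) → MISS  vc=[41, 17, 50, 10]
21: 0xa8 (blk 10, set 2) → VC-HIT  vc=[41, 17, 50, 18]

VC = [41, 17, 50, 18]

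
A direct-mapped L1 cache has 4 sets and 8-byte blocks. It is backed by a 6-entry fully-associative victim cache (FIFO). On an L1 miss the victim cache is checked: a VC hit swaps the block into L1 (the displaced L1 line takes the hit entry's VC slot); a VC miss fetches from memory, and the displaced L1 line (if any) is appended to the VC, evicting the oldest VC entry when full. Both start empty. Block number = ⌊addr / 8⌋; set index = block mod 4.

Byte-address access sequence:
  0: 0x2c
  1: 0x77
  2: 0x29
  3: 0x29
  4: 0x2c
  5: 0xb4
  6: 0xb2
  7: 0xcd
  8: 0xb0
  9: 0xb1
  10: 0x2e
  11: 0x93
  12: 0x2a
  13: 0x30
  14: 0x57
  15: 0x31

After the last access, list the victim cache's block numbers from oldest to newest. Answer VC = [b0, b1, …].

0: 0x2c (blk 5, set 1) → MISS  vc=[]
1: 0x77 (blk 14, set 2) → MISS  vc=[]
2: 0x29 (blk 5, set 1) → L1-HIT  vc=[]
3: 0x29 (blk 5, set 1) → L1-HIT  vc=[]
4: 0x2c (blk 5, set 1) → L1-HIT  vc=[]
5: 0xb4 (blk 22, set 2) → MISS  vc=[14]
6: 0xb2 (blk 22, set 2) → L1-HIT  vc=[14]
7: 0xcd (blk 25, set 1) → MISS  vc=[14, 5]
8: 0xb0 (blk 22, set 2) → L1-HIT  vc=[14, 5]
9: 0xb1 (blk 22, set 2) → L1-HIT  vc=[14, 5]
10: 0x2e (blk 5, set 1) → VC-HIT  vc=[14, 25]
11: 0x93 (blk 18, set 2) → MISS  vc=[14, 25, 22]
12: 0x2a (blk 5, set 1) → L1-HIT  vc=[14, 25, 22]
13: 0x30 (blk 6, set 2) → MISS  vc=[14, 25, 22, 18]
14: 0x57 (blk 10, set 2) → MISS  vc=[14, 25, 22, 18, 6]
15: 0x31 (blk 6, set 2) → VC-HIT  vc=[14, 25, 22, 18, 10]

VC = [14, 25, 22, 18, 10]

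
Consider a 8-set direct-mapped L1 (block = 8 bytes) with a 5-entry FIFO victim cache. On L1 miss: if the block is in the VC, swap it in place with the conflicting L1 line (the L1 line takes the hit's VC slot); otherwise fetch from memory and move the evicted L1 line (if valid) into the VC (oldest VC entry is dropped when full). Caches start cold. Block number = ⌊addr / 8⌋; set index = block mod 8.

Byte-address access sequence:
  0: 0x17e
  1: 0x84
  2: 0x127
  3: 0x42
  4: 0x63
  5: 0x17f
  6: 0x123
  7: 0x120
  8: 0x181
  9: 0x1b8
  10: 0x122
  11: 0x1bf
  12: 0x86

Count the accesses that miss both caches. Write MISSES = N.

MISSES = 7

0: 0x17e (blk 47, set 7) → MISS  vc=[]
1: 0x84 (blk 16, set 0) → MISS  vc=[]
2: 0x127 (blk 36, set 4) → MISS  vc=[]
3: 0x42 (blk 8, set 0) → MISS  vc=[16]
4: 0x63 (blk 12, set 4) → MISS  vc=[16, 36]
5: 0x17f (blk 47, set 7) → L1-HIT  vc=[16, 36]
6: 0x123 (blk 36, set 4) → VC-HIT  vc=[16, 12]
7: 0x120 (blk 36, set 4) → L1-HIT  vc=[16, 12]
8: 0x181 (blk 48, set 0) → MISS  vc=[16, 12, 8]
9: 0x1b8 (blk 55, set 7) → MISS  vc=[16, 12, 8, 47]
10: 0x122 (blk 36, set 4) → L1-HIT  vc=[16, 12, 8, 47]
11: 0x1bf (blk 55, set 7) → L1-HIT  vc=[16, 12, 8, 47]
12: 0x86 (blk 16, set 0) → VC-HIT  vc=[48, 12, 8, 47]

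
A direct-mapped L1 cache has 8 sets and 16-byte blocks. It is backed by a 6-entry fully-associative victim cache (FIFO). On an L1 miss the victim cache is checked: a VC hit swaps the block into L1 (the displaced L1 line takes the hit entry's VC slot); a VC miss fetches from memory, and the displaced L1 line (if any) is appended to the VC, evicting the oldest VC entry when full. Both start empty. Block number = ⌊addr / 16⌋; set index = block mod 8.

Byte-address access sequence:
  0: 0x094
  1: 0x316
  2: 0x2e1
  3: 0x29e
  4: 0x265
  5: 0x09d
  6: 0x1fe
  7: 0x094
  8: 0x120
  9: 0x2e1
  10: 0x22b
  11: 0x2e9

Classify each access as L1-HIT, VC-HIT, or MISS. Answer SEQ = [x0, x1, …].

#0 0x94→b9/s1 MISS; vc=[]
#1 0x316→b49/s1 MISS; vc=[9]
#2 0x2e1→b46/s6 MISS; vc=[9]
#3 0x29e→b41/s1 MISS; vc=[9,49]
#4 0x265→b38/s6 MISS; vc=[9,49,46]
#5 0x9d→b9/s1 VC-HIT; vc=[41,49,46]
#6 0x1fe→b31/s7 MISS; vc=[41,49,46]
#7 0x94→b9/s1 L1-HIT; vc=[41,49,46]
#8 0x120→b18/s2 MISS; vc=[41,49,46]
#9 0x2e1→b46/s6 VC-HIT; vc=[41,49,38]
#10 0x22b→b34/s2 MISS; vc=[41,49,38,18]
#11 0x2e9→b46/s6 L1-HIT; vc=[41,49,38,18]

SEQ = [MISS, MISS, MISS, MISS, MISS, VC-HIT, MISS, L1-HIT, MISS, VC-HIT, MISS, L1-HIT]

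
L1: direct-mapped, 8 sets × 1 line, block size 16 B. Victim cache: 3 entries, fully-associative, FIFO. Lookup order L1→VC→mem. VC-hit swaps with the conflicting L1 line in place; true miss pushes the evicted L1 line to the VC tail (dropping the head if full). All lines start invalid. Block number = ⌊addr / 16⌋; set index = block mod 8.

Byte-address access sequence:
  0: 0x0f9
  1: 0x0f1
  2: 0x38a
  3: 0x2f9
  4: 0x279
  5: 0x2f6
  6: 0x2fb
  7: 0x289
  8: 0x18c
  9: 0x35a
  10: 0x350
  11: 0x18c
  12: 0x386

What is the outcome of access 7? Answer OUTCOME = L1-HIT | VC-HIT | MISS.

OUTCOME = MISS

#0 0xf9→b15/s7 MISS; vc=[]
#1 0xf1→b15/s7 L1-HIT; vc=[]
#2 0x38a→b56/s0 MISS; vc=[]
#3 0x2f9→b47/s7 MISS; vc=[15]
#4 0x279→b39/s7 MISS; vc=[15,47]
#5 0x2f6→b47/s7 VC-HIT; vc=[15,39]
#6 0x2fb→b47/s7 L1-HIT; vc=[15,39]
#7 0x289→b40/s0 MISS; vc=[15,39,56]
#8 0x18c→b24/s0 MISS; vc=[39,56,40]
#9 0x35a→b53/s5 MISS; vc=[39,56,40]
#10 0x350→b53/s5 L1-HIT; vc=[39,56,40]
#11 0x18c→b24/s0 L1-HIT; vc=[39,56,40]
#12 0x386→b56/s0 VC-HIT; vc=[39,24,40]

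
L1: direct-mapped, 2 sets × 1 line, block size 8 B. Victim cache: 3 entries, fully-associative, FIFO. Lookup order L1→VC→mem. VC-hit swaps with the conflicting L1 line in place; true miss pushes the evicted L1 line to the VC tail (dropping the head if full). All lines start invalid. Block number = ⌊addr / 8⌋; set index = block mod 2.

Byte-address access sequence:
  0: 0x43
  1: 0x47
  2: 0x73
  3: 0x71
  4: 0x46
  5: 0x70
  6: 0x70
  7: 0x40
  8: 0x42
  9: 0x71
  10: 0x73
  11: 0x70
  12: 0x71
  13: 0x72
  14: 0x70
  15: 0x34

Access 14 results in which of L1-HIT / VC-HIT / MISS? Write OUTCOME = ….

OUTCOME = L1-HIT

#0 0x43→b8/s0 MISS; vc=[]
#1 0x47→b8/s0 L1-HIT; vc=[]
#2 0x73→b14/s0 MISS; vc=[8]
#3 0x71→b14/s0 L1-HIT; vc=[8]
#4 0x46→b8/s0 VC-HIT; vc=[14]
#5 0x70→b14/s0 VC-HIT; vc=[8]
#6 0x70→b14/s0 L1-HIT; vc=[8]
#7 0x40→b8/s0 VC-HIT; vc=[14]
#8 0x42→b8/s0 L1-HIT; vc=[14]
#9 0x71→b14/s0 VC-HIT; vc=[8]
#10 0x73→b14/s0 L1-HIT; vc=[8]
#11 0x70→b14/s0 L1-HIT; vc=[8]
#12 0x71→b14/s0 L1-HIT; vc=[8]
#13 0x72→b14/s0 L1-HIT; vc=[8]
#14 0x70→b14/s0 L1-HIT; vc=[8]
#15 0x34→b6/s0 MISS; vc=[8,14]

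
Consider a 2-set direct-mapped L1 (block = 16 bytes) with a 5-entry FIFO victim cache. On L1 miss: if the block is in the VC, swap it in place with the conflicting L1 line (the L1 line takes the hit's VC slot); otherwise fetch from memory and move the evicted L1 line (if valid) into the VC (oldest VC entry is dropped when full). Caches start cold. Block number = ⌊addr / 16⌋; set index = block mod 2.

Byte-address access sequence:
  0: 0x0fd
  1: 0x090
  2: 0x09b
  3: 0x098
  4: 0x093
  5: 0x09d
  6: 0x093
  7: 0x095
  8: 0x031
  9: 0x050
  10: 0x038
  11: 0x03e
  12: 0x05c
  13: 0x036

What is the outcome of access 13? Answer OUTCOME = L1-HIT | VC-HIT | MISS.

  [0] addr=0xfd blk=15 s=1: MISS | VC []
  [1] addr=0x90 blk=9 s=1: MISS | VC [15]
  [2] addr=0x9b blk=9 s=1: L1-HIT | VC [15]
  [3] addr=0x98 blk=9 s=1: L1-HIT | VC [15]
  [4] addr=0x93 blk=9 s=1: L1-HIT | VC [15]
  [5] addr=0x9d blk=9 s=1: L1-HIT | VC [15]
  [6] addr=0x93 blk=9 s=1: L1-HIT | VC [15]
  [7] addr=0x95 blk=9 s=1: L1-HIT | VC [15]
  [8] addr=0x31 blk=3 s=1: MISS | VC [15, 9]
  [9] addr=0x50 blk=5 s=1: MISS | VC [15, 9, 3]
  [10] addr=0x38 blk=3 s=1: VC-HIT | VC [15, 9, 5]
  [11] addr=0x3e blk=3 s=1: L1-HIT | VC [15, 9, 5]
  [12] addr=0x5c blk=5 s=1: VC-HIT | VC [15, 9, 3]
  [13] addr=0x36 blk=3 s=1: VC-HIT | VC [15, 9, 5]

OUTCOME = VC-HIT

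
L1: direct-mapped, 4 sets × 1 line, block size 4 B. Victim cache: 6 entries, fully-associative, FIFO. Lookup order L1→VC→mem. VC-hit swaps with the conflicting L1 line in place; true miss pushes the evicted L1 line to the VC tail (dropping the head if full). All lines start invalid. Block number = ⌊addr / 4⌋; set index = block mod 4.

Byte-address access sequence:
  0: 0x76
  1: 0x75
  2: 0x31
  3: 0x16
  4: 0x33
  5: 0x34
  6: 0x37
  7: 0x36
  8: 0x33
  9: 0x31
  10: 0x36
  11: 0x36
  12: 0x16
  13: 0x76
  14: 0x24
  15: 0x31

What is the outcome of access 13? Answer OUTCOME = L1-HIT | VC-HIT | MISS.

  [0] addr=0x76 blk=29 s=1: MISS | VC []
  [1] addr=0x75 blk=29 s=1: L1-HIT | VC []
  [2] addr=0x31 blk=12 s=0: MISS | VC []
  [3] addr=0x16 blk=5 s=1: MISS | VC [29]
  [4] addr=0x33 blk=12 s=0: L1-HIT | VC [29]
  [5] addr=0x34 blk=13 s=1: MISS | VC [29, 5]
  [6] addr=0x37 blk=13 s=1: L1-HIT | VC [29, 5]
  [7] addr=0x36 blk=13 s=1: L1-HIT | VC [29, 5]
  [8] addr=0x33 blk=12 s=0: L1-HIT | VC [29, 5]
  [9] addr=0x31 blk=12 s=0: L1-HIT | VC [29, 5]
  [10] addr=0x36 blk=13 s=1: L1-HIT | VC [29, 5]
  [11] addr=0x36 blk=13 s=1: L1-HIT | VC [29, 5]
  [12] addr=0x16 blk=5 s=1: VC-HIT | VC [29, 13]
  [13] addr=0x76 blk=29 s=1: VC-HIT | VC [5, 13]
  [14] addr=0x24 blk=9 s=1: MISS | VC [5, 13, 29]
  [15] addr=0x31 blk=12 s=0: L1-HIT | VC [5, 13, 29]

OUTCOME = VC-HIT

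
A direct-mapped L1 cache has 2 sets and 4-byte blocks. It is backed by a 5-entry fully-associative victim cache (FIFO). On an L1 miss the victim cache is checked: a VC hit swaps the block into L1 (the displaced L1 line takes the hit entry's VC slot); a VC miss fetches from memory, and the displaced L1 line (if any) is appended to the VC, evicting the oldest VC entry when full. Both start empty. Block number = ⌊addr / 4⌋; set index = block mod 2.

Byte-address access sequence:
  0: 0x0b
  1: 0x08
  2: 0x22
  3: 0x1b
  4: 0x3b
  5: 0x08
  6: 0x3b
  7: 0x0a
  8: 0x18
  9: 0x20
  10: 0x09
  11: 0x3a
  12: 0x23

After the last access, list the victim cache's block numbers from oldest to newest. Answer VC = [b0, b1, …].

  [0] addr=0xb blk=2 s=0: MISS | VC []
  [1] addr=0x8 blk=2 s=0: L1-HIT | VC []
  [2] addr=0x22 blk=8 s=0: MISS | VC [2]
  [3] addr=0x1b blk=6 s=0: MISS | VC [2, 8]
  [4] addr=0x3b blk=14 s=0: MISS | VC [2, 8, 6]
  [5] addr=0x8 blk=2 s=0: VC-HIT | VC [14, 8, 6]
  [6] addr=0x3b blk=14 s=0: VC-HIT | VC [2, 8, 6]
  [7] addr=0xa blk=2 s=0: VC-HIT | VC [14, 8, 6]
  [8] addr=0x18 blk=6 s=0: VC-HIT | VC [14, 8, 2]
  [9] addr=0x20 blk=8 s=0: VC-HIT | VC [14, 6, 2]
  [10] addr=0x9 blk=2 s=0: VC-HIT | VC [14, 6, 8]
  [11] addr=0x3a blk=14 s=0: VC-HIT | VC [2, 6, 8]
  [12] addr=0x23 blk=8 s=0: VC-HIT | VC [2, 6, 14]

VC = [2, 6, 14]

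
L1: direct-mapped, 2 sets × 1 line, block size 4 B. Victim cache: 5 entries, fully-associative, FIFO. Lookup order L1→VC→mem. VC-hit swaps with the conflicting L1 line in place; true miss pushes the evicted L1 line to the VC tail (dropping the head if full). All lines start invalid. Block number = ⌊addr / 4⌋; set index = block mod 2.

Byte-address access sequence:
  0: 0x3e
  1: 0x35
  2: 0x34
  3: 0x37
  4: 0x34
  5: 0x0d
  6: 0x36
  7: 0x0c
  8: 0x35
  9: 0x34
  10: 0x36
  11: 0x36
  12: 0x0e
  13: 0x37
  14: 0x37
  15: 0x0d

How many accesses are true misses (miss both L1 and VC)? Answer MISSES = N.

  [0] addr=0x3e blk=15 s=1: MISS | VC []
  [1] addr=0x35 blk=13 s=1: MISS | VC [15]
  [2] addr=0x34 blk=13 s=1: L1-HIT | VC [15]
  [3] addr=0x37 blk=13 s=1: L1-HIT | VC [15]
  [4] addr=0x34 blk=13 s=1: L1-HIT | VC [15]
  [5] addr=0xd blk=3 s=1: MISS | VC [15, 13]
  [6] addr=0x36 blk=13 s=1: VC-HIT | VC [15, 3]
  [7] addr=0xc blk=3 s=1: VC-HIT | VC [15, 13]
  [8] addr=0x35 blk=13 s=1: VC-HIT | VC [15, 3]
  [9] addr=0x34 blk=13 s=1: L1-HIT | VC [15, 3]
  [10] addr=0x36 blk=13 s=1: L1-HIT | VC [15, 3]
  [11] addr=0x36 blk=13 s=1: L1-HIT | VC [15, 3]
  [12] addr=0xe blk=3 s=1: VC-HIT | VC [15, 13]
  [13] addr=0x37 blk=13 s=1: VC-HIT | VC [15, 3]
  [14] addr=0x37 blk=13 s=1: L1-HIT | VC [15, 3]
  [15] addr=0xd blk=3 s=1: VC-HIT | VC [15, 13]

MISSES = 3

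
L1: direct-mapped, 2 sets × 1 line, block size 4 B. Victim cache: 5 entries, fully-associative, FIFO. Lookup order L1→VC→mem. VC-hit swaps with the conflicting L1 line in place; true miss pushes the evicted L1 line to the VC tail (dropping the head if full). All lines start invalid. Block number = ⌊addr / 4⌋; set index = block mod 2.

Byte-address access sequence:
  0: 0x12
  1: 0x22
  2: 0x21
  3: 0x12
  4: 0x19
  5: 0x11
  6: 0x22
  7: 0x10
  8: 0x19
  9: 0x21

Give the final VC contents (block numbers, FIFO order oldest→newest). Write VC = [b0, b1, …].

0: 0x12 (blk 4, set 0) → MISS  vc=[]
1: 0x22 (blk 8, set 0) → MISS  vc=[4]
2: 0x21 (blk 8, set 0) → L1-HIT  vc=[4]
3: 0x12 (blk 4, set 0) → VC-HIT  vc=[8]
4: 0x19 (blk 6, set 0) → MISS  vc=[8, 4]
5: 0x11 (blk 4, set 0) → VC-HIT  vc=[8, 6]
6: 0x22 (blk 8, set 0) → VC-HIT  vc=[4, 6]
7: 0x10 (blk 4, set 0) → VC-HIT  vc=[8, 6]
8: 0x19 (blk 6, set 0) → VC-HIT  vc=[8, 4]
9: 0x21 (blk 8, set 0) → VC-HIT  vc=[6, 4]

VC = [6, 4]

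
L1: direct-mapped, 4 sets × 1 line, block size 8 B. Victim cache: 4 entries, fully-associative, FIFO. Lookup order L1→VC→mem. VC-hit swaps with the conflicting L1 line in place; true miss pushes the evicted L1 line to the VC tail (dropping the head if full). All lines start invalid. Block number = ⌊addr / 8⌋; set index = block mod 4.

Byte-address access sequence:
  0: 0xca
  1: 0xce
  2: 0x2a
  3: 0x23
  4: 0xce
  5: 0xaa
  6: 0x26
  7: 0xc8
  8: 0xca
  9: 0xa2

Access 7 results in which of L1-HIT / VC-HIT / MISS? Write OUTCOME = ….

OUTCOME = VC-HIT

#0 0xca→b25/s1 MISS; vc=[]
#1 0xce→b25/s1 L1-HIT; vc=[]
#2 0x2a→b5/s1 MISS; vc=[25]
#3 0x23→b4/s0 MISS; vc=[25]
#4 0xce→b25/s1 VC-HIT; vc=[5]
#5 0xaa→b21/s1 MISS; vc=[5,25]
#6 0x26→b4/s0 L1-HIT; vc=[5,25]
#7 0xc8→b25/s1 VC-HIT; vc=[5,21]
#8 0xca→b25/s1 L1-HIT; vc=[5,21]
#9 0xa2→b20/s0 MISS; vc=[5,21,4]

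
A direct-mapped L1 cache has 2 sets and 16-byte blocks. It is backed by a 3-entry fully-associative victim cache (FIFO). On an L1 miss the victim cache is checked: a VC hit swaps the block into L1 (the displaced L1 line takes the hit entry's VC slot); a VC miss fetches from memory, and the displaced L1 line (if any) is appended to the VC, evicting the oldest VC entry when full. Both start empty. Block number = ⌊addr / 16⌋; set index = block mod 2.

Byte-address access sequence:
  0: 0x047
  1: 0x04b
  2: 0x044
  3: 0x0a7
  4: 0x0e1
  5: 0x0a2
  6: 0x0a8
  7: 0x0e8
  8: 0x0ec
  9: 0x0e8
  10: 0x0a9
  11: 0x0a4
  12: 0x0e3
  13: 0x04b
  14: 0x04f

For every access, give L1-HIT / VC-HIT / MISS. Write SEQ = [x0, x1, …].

SEQ = [MISS, L1-HIT, L1-HIT, MISS, MISS, VC-HIT, L1-HIT, VC-HIT, L1-HIT, L1-HIT, VC-HIT, L1-HIT, VC-HIT, VC-HIT, L1-HIT]

0: 0x47 (blk 4, set 0) → MISS  vc=[]
1: 0x4b (blk 4, set 0) → L1-HIT  vc=[]
2: 0x44 (blk 4, set 0) → L1-HIT  vc=[]
3: 0xa7 (blk 10, set 0) → MISS  vc=[4]
4: 0xe1 (blk 14, set 0) → MISS  vc=[4, 10]
5: 0xa2 (blk 10, set 0) → VC-HIT  vc=[4, 14]
6: 0xa8 (blk 10, set 0) → L1-HIT  vc=[4, 14]
7: 0xe8 (blk 14, set 0) → VC-HIT  vc=[4, 10]
8: 0xec (blk 14, set 0) → L1-HIT  vc=[4, 10]
9: 0xe8 (blk 14, set 0) → L1-HIT  vc=[4, 10]
10: 0xa9 (blk 10, set 0) → VC-HIT  vc=[4, 14]
11: 0xa4 (blk 10, set 0) → L1-HIT  vc=[4, 14]
12: 0xe3 (blk 14, set 0) → VC-HIT  vc=[4, 10]
13: 0x4b (blk 4, set 0) → VC-HIT  vc=[14, 10]
14: 0x4f (blk 4, set 0) → L1-HIT  vc=[14, 10]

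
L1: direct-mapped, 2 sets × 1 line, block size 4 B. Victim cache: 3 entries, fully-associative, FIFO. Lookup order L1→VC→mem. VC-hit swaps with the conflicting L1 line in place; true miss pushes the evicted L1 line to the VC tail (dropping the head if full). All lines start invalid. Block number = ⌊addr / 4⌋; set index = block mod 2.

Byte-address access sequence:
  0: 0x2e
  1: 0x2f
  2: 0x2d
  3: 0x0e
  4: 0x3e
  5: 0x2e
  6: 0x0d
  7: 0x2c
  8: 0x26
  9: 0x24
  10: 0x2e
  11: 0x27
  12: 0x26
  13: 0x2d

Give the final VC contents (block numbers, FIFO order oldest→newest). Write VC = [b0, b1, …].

VC = [15, 3, 9]

0: 0x2e (blk 11, set 1) → MISS  vc=[]
1: 0x2f (blk 11, set 1) → L1-HIT  vc=[]
2: 0x2d (blk 11, set 1) → L1-HIT  vc=[]
3: 0xe (blk 3, set 1) → MISS  vc=[11]
4: 0x3e (blk 15, set 1) → MISS  vc=[11, 3]
5: 0x2e (blk 11, set 1) → VC-HIT  vc=[15, 3]
6: 0xd (blk 3, set 1) → VC-HIT  vc=[15, 11]
7: 0x2c (blk 11, set 1) → VC-HIT  vc=[15, 3]
8: 0x26 (blk 9, set 1) → MISS  vc=[15, 3, 11]
9: 0x24 (blk 9, set 1) → L1-HIT  vc=[15, 3, 11]
10: 0x2e (blk 11, set 1) → VC-HIT  vc=[15, 3, 9]
11: 0x27 (blk 9, set 1) → VC-HIT  vc=[15, 3, 11]
12: 0x26 (blk 9, set 1) → L1-HIT  vc=[15, 3, 11]
13: 0x2d (blk 11, set 1) → VC-HIT  vc=[15, 3, 9]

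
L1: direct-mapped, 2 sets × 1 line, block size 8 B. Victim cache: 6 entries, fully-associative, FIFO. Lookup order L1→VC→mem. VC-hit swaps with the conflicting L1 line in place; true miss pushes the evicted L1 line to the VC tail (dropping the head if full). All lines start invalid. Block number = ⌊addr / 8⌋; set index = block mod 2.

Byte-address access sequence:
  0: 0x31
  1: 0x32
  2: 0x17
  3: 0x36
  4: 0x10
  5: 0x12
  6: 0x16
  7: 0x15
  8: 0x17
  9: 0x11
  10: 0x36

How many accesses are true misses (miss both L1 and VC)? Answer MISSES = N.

MISSES = 2

0: 0x31 (blk 6, set 0) → MISS  vc=[]
1: 0x32 (blk 6, set 0) → L1-HIT  vc=[]
2: 0x17 (blk 2, set 0) → MISS  vc=[6]
3: 0x36 (blk 6, set 0) → VC-HIT  vc=[2]
4: 0x10 (blk 2, set 0) → VC-HIT  vc=[6]
5: 0x12 (blk 2, set 0) → L1-HIT  vc=[6]
6: 0x16 (blk 2, set 0) → L1-HIT  vc=[6]
7: 0x15 (blk 2, set 0) → L1-HIT  vc=[6]
8: 0x17 (blk 2, set 0) → L1-HIT  vc=[6]
9: 0x11 (blk 2, set 0) → L1-HIT  vc=[6]
10: 0x36 (blk 6, set 0) → VC-HIT  vc=[2]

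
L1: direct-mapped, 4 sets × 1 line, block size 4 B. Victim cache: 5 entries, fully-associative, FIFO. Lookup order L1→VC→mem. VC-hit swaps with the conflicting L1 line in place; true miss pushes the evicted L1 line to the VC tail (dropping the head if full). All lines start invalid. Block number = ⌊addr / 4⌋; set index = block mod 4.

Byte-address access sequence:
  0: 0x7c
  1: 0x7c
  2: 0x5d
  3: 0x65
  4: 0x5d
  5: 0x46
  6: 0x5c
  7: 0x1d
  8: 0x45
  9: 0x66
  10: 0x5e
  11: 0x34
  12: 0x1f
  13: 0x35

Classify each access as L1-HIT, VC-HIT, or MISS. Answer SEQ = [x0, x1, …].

SEQ = [MISS, L1-HIT, MISS, MISS, L1-HIT, MISS, L1-HIT, MISS, L1-HIT, VC-HIT, VC-HIT, MISS, VC-HIT, L1-HIT]

0: 0x7c (blk 31, set 3) → MISS  vc=[]
1: 0x7c (blk 31, set 3) → L1-HIT  vc=[]
2: 0x5d (blk 23, set 3) → MISS  vc=[31]
3: 0x65 (blk 25, set 1) → MISS  vc=[31]
4: 0x5d (blk 23, set 3) → L1-HIT  vc=[31]
5: 0x46 (blk 17, set 1) → MISS  vc=[31, 25]
6: 0x5c (blk 23, set 3) → L1-HIT  vc=[31, 25]
7: 0x1d (blk 7, set 3) → MISS  vc=[31, 25, 23]
8: 0x45 (blk 17, set 1) → L1-HIT  vc=[31, 25, 23]
9: 0x66 (blk 25, set 1) → VC-HIT  vc=[31, 17, 23]
10: 0x5e (blk 23, set 3) → VC-HIT  vc=[31, 17, 7]
11: 0x34 (blk 13, set 1) → MISS  vc=[31, 17, 7, 25]
12: 0x1f (blk 7, set 3) → VC-HIT  vc=[31, 17, 23, 25]
13: 0x35 (blk 13, set 1) → L1-HIT  vc=[31, 17, 23, 25]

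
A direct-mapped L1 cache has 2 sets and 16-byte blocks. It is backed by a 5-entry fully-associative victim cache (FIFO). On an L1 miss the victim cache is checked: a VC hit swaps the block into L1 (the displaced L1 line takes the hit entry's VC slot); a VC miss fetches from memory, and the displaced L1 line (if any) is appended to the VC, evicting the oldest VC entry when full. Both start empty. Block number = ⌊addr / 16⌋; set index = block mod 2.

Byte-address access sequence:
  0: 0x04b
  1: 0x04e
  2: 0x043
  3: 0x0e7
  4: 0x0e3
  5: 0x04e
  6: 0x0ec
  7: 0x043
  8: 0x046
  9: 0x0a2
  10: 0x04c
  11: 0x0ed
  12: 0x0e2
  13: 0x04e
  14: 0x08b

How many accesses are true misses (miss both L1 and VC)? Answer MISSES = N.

MISSES = 4

#0 0x4b→b4/s0 MISS; vc=[]
#1 0x4e→b4/s0 L1-HIT; vc=[]
#2 0x43→b4/s0 L1-HIT; vc=[]
#3 0xe7→b14/s0 MISS; vc=[4]
#4 0xe3→b14/s0 L1-HIT; vc=[4]
#5 0x4e→b4/s0 VC-HIT; vc=[14]
#6 0xec→b14/s0 VC-HIT; vc=[4]
#7 0x43→b4/s0 VC-HIT; vc=[14]
#8 0x46→b4/s0 L1-HIT; vc=[14]
#9 0xa2→b10/s0 MISS; vc=[14,4]
#10 0x4c→b4/s0 VC-HIT; vc=[14,10]
#11 0xed→b14/s0 VC-HIT; vc=[4,10]
#12 0xe2→b14/s0 L1-HIT; vc=[4,10]
#13 0x4e→b4/s0 VC-HIT; vc=[14,10]
#14 0x8b→b8/s0 MISS; vc=[14,10,4]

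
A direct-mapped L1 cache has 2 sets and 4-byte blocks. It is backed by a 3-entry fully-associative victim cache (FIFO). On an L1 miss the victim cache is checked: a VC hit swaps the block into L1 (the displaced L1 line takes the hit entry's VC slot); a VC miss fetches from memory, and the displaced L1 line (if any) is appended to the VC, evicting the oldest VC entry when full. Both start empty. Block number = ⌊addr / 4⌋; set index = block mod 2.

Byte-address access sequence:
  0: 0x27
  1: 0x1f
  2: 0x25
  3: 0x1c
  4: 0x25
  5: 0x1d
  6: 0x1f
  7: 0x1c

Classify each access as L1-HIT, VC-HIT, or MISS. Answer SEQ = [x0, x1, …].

SEQ = [MISS, MISS, VC-HIT, VC-HIT, VC-HIT, VC-HIT, L1-HIT, L1-HIT]

  [0] addr=0x27 blk=9 s=1: MISS | VC []
  [1] addr=0x1f blk=7 s=1: MISS | VC [9]
  [2] addr=0x25 blk=9 s=1: VC-HIT | VC [7]
  [3] addr=0x1c blk=7 s=1: VC-HIT | VC [9]
  [4] addr=0x25 blk=9 s=1: VC-HIT | VC [7]
  [5] addr=0x1d blk=7 s=1: VC-HIT | VC [9]
  [6] addr=0x1f blk=7 s=1: L1-HIT | VC [9]
  [7] addr=0x1c blk=7 s=1: L1-HIT | VC [9]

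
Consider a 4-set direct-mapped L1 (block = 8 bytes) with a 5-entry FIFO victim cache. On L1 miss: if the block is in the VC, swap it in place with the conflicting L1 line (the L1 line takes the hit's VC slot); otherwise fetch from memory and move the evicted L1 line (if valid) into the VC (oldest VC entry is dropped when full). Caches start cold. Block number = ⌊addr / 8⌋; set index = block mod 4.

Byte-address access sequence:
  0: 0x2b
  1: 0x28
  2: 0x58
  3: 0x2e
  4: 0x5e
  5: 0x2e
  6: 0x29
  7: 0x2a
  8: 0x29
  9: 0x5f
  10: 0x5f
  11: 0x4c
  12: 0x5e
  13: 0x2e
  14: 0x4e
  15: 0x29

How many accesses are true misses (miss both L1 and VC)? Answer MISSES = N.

0: 0x2b (blk 5, set 1) → MISS  vc=[]
1: 0x28 (blk 5, set 1) → L1-HIT  vc=[]
2: 0x58 (blk 11, set 3) → MISS  vc=[]
3: 0x2e (blk 5, set 1) → L1-HIT  vc=[]
4: 0x5e (blk 11, set 3) → L1-HIT  vc=[]
5: 0x2e (blk 5, set 1) → L1-HIT  vc=[]
6: 0x29 (blk 5, set 1) → L1-HIT  vc=[]
7: 0x2a (blk 5, set 1) → L1-HIT  vc=[]
8: 0x29 (blk 5, set 1) → L1-HIT  vc=[]
9: 0x5f (blk 11, set 3) → L1-HIT  vc=[]
10: 0x5f (blk 11, set 3) → L1-HIT  vc=[]
11: 0x4c (blk 9, set 1) → MISS  vc=[5]
12: 0x5e (blk 11, set 3) → L1-HIT  vc=[5]
13: 0x2e (blk 5, set 1) → VC-HIT  vc=[9]
14: 0x4e (blk 9, set 1) → VC-HIT  vc=[5]
15: 0x29 (blk 5, set 1) → VC-HIT  vc=[9]

MISSES = 3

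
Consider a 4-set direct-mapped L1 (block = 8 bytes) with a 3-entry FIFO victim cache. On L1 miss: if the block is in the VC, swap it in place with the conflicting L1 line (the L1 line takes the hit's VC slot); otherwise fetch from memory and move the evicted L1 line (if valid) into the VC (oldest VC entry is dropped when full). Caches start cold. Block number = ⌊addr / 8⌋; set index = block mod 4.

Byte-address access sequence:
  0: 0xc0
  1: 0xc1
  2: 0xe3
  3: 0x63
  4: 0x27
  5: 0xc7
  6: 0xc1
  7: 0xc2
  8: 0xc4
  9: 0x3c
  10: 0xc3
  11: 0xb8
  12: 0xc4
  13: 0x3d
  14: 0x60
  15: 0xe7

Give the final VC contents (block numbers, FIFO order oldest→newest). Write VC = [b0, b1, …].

VC = [12, 24, 23]

#0 0xc0→b24/s0 MISS; vc=[]
#1 0xc1→b24/s0 L1-HIT; vc=[]
#2 0xe3→b28/s0 MISS; vc=[24]
#3 0x63→b12/s0 MISS; vc=[24,28]
#4 0x27→b4/s0 MISS; vc=[24,28,12]
#5 0xc7→b24/s0 VC-HIT; vc=[4,28,12]
#6 0xc1→b24/s0 L1-HIT; vc=[4,28,12]
#7 0xc2→b24/s0 L1-HIT; vc=[4,28,12]
#8 0xc4→b24/s0 L1-HIT; vc=[4,28,12]
#9 0x3c→b7/s3 MISS; vc=[4,28,12]
#10 0xc3→b24/s0 L1-HIT; vc=[4,28,12]
#11 0xb8→b23/s3 MISS; vc=[28,12,7]
#12 0xc4→b24/s0 L1-HIT; vc=[28,12,7]
#13 0x3d→b7/s3 VC-HIT; vc=[28,12,23]
#14 0x60→b12/s0 VC-HIT; vc=[28,24,23]
#15 0xe7→b28/s0 VC-HIT; vc=[12,24,23]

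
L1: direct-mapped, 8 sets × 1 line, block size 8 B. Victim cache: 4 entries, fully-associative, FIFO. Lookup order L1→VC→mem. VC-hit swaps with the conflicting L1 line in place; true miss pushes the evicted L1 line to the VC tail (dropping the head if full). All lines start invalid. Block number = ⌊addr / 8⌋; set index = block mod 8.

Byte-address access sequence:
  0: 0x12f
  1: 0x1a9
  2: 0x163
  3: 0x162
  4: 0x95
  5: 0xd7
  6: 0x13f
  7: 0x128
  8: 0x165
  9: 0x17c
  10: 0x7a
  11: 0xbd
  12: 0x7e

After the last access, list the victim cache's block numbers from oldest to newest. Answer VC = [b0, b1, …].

VC = [18, 39, 47, 23]

0: 0x12f (blk 37, set 5) → MISS  vc=[]
1: 0x1a9 (blk 53, set 5) → MISS  vc=[37]
2: 0x163 (blk 44, set 4) → MISS  vc=[37]
3: 0x162 (blk 44, set 4) → L1-HIT  vc=[37]
4: 0x95 (blk 18, set 2) → MISS  vc=[37]
5: 0xd7 (blk 26, set 2) → MISS  vc=[37, 18]
6: 0x13f (blk 39, set 7) → MISS  vc=[37, 18]
7: 0x128 (blk 37, set 5) → VC-HIT  vc=[53, 18]
8: 0x165 (blk 44, set 4) → L1-HIT  vc=[53, 18]
9: 0x17c (blk 47, set 7) → MISS  vc=[53, 18, 39]
10: 0x7a (blk 15, set 7) → MISS  vc=[53, 18, 39, 47]
11: 0xbd (blk 23, set 7) → MISS  vc=[18, 39, 47, 15]
12: 0x7e (blk 15, set 7) → VC-HIT  vc=[18, 39, 47, 23]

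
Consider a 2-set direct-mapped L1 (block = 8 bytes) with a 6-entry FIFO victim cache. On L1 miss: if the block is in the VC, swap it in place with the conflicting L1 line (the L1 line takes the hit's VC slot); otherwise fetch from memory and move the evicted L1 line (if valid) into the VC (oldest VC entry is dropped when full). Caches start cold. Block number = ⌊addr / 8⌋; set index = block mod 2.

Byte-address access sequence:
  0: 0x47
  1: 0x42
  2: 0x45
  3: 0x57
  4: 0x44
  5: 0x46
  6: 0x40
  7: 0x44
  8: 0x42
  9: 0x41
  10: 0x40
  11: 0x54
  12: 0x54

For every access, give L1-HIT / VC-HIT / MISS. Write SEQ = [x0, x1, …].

#0 0x47→b8/s0 MISS; vc=[]
#1 0x42→b8/s0 L1-HIT; vc=[]
#2 0x45→b8/s0 L1-HIT; vc=[]
#3 0x57→b10/s0 MISS; vc=[8]
#4 0x44→b8/s0 VC-HIT; vc=[10]
#5 0x46→b8/s0 L1-HIT; vc=[10]
#6 0x40→b8/s0 L1-HIT; vc=[10]
#7 0x44→b8/s0 L1-HIT; vc=[10]
#8 0x42→b8/s0 L1-HIT; vc=[10]
#9 0x41→b8/s0 L1-HIT; vc=[10]
#10 0x40→b8/s0 L1-HIT; vc=[10]
#11 0x54→b10/s0 VC-HIT; vc=[8]
#12 0x54→b10/s0 L1-HIT; vc=[8]

SEQ = [MISS, L1-HIT, L1-HIT, MISS, VC-HIT, L1-HIT, L1-HIT, L1-HIT, L1-HIT, L1-HIT, L1-HIT, VC-HIT, L1-HIT]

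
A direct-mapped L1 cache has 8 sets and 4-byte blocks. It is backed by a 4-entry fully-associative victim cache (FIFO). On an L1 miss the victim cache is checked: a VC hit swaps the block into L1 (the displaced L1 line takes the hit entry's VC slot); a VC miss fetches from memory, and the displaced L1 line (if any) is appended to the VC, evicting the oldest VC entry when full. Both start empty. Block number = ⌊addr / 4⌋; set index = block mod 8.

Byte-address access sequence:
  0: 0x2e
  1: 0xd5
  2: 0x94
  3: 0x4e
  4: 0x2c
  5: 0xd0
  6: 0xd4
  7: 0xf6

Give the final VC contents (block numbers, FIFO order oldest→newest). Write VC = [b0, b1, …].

VC = [37, 19, 53]

#0 0x2e→b11/s3 MISS; vc=[]
#1 0xd5→b53/s5 MISS; vc=[]
#2 0x94→b37/s5 MISS; vc=[53]
#3 0x4e→b19/s3 MISS; vc=[53,11]
#4 0x2c→b11/s3 VC-HIT; vc=[53,19]
#5 0xd0→b52/s4 MISS; vc=[53,19]
#6 0xd4→b53/s5 VC-HIT; vc=[37,19]
#7 0xf6→b61/s5 MISS; vc=[37,19,53]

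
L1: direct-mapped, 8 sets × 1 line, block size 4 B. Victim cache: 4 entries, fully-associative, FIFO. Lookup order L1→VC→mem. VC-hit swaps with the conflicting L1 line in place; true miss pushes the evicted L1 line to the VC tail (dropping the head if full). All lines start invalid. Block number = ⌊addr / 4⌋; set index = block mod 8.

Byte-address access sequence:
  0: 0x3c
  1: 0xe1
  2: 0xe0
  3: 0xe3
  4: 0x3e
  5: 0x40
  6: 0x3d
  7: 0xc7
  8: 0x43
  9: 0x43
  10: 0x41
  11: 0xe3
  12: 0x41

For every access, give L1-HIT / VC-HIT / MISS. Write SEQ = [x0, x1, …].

SEQ = [MISS, MISS, L1-HIT, L1-HIT, L1-HIT, MISS, L1-HIT, MISS, L1-HIT, L1-HIT, L1-HIT, VC-HIT, VC-HIT]

0: 0x3c (blk 15, set 7) → MISS  vc=[]
1: 0xe1 (blk 56, set 0) → MISS  vc=[]
2: 0xe0 (blk 56, set 0) → L1-HIT  vc=[]
3: 0xe3 (blk 56, set 0) → L1-HIT  vc=[]
4: 0x3e (blk 15, set 7) → L1-HIT  vc=[]
5: 0x40 (blk 16, set 0) → MISS  vc=[56]
6: 0x3d (blk 15, set 7) → L1-HIT  vc=[56]
7: 0xc7 (blk 49, set 1) → MISS  vc=[56]
8: 0x43 (blk 16, set 0) → L1-HIT  vc=[56]
9: 0x43 (blk 16, set 0) → L1-HIT  vc=[56]
10: 0x41 (blk 16, set 0) → L1-HIT  vc=[56]
11: 0xe3 (blk 56, set 0) → VC-HIT  vc=[16]
12: 0x41 (blk 16, set 0) → VC-HIT  vc=[56]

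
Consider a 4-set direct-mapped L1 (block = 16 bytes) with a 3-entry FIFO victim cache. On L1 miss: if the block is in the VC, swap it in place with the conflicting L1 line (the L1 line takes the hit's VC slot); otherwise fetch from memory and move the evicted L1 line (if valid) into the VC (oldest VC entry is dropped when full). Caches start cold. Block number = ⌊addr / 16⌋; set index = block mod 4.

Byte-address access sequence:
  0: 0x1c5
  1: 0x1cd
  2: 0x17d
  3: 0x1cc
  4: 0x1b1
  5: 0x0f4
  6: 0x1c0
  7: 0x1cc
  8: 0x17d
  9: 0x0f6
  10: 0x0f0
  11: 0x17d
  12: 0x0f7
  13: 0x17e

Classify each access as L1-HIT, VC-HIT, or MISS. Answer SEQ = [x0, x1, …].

  [0] addr=0x1c5 blk=28 s=0: MISS | VC []
  [1] addr=0x1cd blk=28 s=0: L1-HIT | VC []
  [2] addr=0x17d blk=23 s=3: MISS | VC []
  [3] addr=0x1cc blk=28 s=0: L1-HIT | VC []
  [4] addr=0x1b1 blk=27 s=3: MISS | VC [23]
  [5] addr=0xf4 blk=15 s=3: MISS | VC [23, 27]
  [6] addr=0x1c0 blk=28 s=0: L1-HIT | VC [23, 27]
  [7] addr=0x1cc blk=28 s=0: L1-HIT | VC [23, 27]
  [8] addr=0x17d blk=23 s=3: VC-HIT | VC [15, 27]
  [9] addr=0xf6 blk=15 s=3: VC-HIT | VC [23, 27]
  [10] addr=0xf0 blk=15 s=3: L1-HIT | VC [23, 27]
  [11] addr=0x17d blk=23 s=3: VC-HIT | VC [15, 27]
  [12] addr=0xf7 blk=15 s=3: VC-HIT | VC [23, 27]
  [13] addr=0x17e blk=23 s=3: VC-HIT | VC [15, 27]

SEQ = [MISS, L1-HIT, MISS, L1-HIT, MISS, MISS, L1-HIT, L1-HIT, VC-HIT, VC-HIT, L1-HIT, VC-HIT, VC-HIT, VC-HIT]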